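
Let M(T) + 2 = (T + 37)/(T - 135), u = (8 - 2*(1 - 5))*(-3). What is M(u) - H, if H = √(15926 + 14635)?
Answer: -355/183 - √30561 ≈ -176.76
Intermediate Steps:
u = -48 (u = (8 - 2*(-4))*(-3) = (8 + 8)*(-3) = 16*(-3) = -48)
H = √30561 ≈ 174.82
M(T) = -2 + (37 + T)/(-135 + T) (M(T) = -2 + (T + 37)/(T - 135) = -2 + (37 + T)/(-135 + T))
M(u) - H = (307 - 1*(-48))/(-135 - 48) - √30561 = (307 + 48)/(-183) - √30561 = -1/183*355 - √30561 = -355/183 - √30561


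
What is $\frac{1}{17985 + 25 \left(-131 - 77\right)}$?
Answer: $\frac{1}{12785} \approx 7.8217 \cdot 10^{-5}$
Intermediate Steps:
$\frac{1}{17985 + 25 \left(-131 - 77\right)} = \frac{1}{17985 + 25 \left(-208\right)} = \frac{1}{17985 - 5200} = \frac{1}{12785}$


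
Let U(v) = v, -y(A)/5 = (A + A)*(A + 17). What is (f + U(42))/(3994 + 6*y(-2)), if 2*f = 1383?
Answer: 1467/11588 ≈ 0.12660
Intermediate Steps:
y(A) = -10*A*(17 + A) (y(A) = -5*(A + A)*(A + 17) = -5*2*A*(17 + A) = -10*A*(17 + A))
f = 1383/2 (f = (1/2)*1383 = 1383/2 ≈ 691.50)
(f + U(42))/(3994 + 6*y(-2)) = (1383/2 + 42)/(3994 + 6*(-10*(-2)*(17 - 2))) = 1467/(2*(3994 + 6*(-10*(-2)*15))) = 1467/(2*(3994 + 6*300)) = 1467/(2*(3994 + 1800)) = (1467/2)/5794 = (1467/2)*(1/5794) = 1467/11588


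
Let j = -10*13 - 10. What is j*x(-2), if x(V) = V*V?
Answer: -560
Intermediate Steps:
j = -140 (j = -130 - 10 = -140)
x(V) = V²
j*x(-2) = -140*(-2)² = -140*4 = -560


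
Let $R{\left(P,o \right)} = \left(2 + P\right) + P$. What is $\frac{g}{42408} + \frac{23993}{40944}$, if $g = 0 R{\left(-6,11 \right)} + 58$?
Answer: $\frac{42494579}{72348048} \approx 0.58736$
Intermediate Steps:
$R{\left(P,o \right)} = 2 + 2 P$
$g = 58$ ($g = 0 \left(2 + 2 \left(-6\right)\right) + 58 = 0 \left(2 - 12\right) + 58 = 0 \left(-10\right) + 58 = 0 + 58 = 58$)
$\frac{g}{42408} + \frac{23993}{40944} = \frac{58}{42408} + \frac{23993}{40944} = 58 \cdot \frac{1}{42408} + 23993 \cdot \frac{1}{40944} = \frac{29}{21204} + \frac{23993}{40944} = \frac{42494579}{72348048}$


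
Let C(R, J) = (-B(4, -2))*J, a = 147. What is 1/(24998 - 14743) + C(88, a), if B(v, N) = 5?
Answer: -7537424/10255 ≈ -735.00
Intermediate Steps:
C(R, J) = -5*J (C(R, J) = (-1*5)*J = -5*J)
1/(24998 - 14743) + C(88, a) = 1/(24998 - 14743) - 5*147 = 1/10255 - 735 = -7537424/10255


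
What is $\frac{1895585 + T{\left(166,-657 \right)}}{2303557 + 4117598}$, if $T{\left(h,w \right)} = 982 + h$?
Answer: $\frac{1896733}{6421155} \approx 0.29539$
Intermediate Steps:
$\frac{1895585 + T{\left(166,-657 \right)}}{2303557 + 4117598} = \frac{1895585 + \left(982 + 166\right)}{2303557 + 4117598} = \frac{1895585 + 1148}{6421155} = 1896733 \cdot \frac{1}{6421155} = \frac{1896733}{6421155}$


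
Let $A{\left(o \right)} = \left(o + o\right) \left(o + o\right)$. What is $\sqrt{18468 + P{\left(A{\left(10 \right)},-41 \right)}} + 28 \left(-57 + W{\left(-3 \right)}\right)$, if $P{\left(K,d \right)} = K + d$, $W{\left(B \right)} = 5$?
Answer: $-1456 + \sqrt{18827} \approx -1318.8$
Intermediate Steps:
$A{\left(o \right)} = 4 o^{2}$ ($A{\left(o \right)} = 2 o 2 o = 4 o^{2}$)
$\sqrt{18468 + P{\left(A{\left(10 \right)},-41 \right)}} + 28 \left(-57 + W{\left(-3 \right)}\right) = \sqrt{18468 - \left(41 - 4 \cdot 10^{2}\right)} + 28 \left(-57 + 5\right) = \sqrt{18468 + \left(4 \cdot 100 - 41\right)} + 28 \left(-52\right) = \sqrt{18468 + \left(400 - 41\right)} - 1456 = \sqrt{18468 + 359} - 1456 = \sqrt{18827} - 1456 = -1456 + \sqrt{18827}$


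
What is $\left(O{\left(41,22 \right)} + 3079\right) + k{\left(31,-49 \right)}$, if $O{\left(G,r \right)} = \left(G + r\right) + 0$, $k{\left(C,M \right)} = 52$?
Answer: $3194$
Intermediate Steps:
$O{\left(G,r \right)} = G + r$
$\left(O{\left(41,22 \right)} + 3079\right) + k{\left(31,-49 \right)} = \left(\left(41 + 22\right) + 3079\right) + 52 = \left(63 + 3079\right) + 52 = 3142 + 52 = 3194$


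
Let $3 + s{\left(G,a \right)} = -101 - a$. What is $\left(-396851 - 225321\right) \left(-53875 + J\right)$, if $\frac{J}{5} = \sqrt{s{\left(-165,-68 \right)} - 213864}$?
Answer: $33519516500 - 31108600 i \sqrt{2139} \approx 3.352 \cdot 10^{10} - 1.4388 \cdot 10^{9} i$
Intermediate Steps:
$s{\left(G,a \right)} = -104 - a$ ($s{\left(G,a \right)} = -3 - \left(101 + a\right) = -104 - a$)
$J = 50 i \sqrt{2139}$ ($J = 5 \sqrt{\left(-104 - -68\right) - 213864} = 5 \sqrt{\left(-104 + 68\right) - 213864} = 5 \sqrt{-36 - 213864} = 5 \sqrt{-213900} = 5 \cdot 10 i \sqrt{2139} = 50 i \sqrt{2139} \approx 2312.5 i$)
$\left(-396851 - 225321\right) \left(-53875 + J\right) = \left(-396851 - 225321\right) \left(-53875 + 50 i \sqrt{2139}\right) = - 622172 \left(-53875 + 50 i \sqrt{2139}\right) = 33519516500 - 31108600 i \sqrt{2139}$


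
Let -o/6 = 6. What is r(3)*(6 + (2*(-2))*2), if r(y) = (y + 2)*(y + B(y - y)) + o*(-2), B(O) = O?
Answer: -174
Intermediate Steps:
o = -36 (o = -6*6 = -36)
r(y) = 72 + y*(2 + y) (r(y) = (y + 2)*(y + (y - y)) - 36*(-2) = (2 + y)*(y + 0) + 72 = (2 + y)*y + 72 = y*(2 + y) + 72 = 72 + y*(2 + y))
r(3)*(6 + (2*(-2))*2) = (72 + 3² + 2*3)*(6 + (2*(-2))*2) = (72 + 9 + 6)*(6 - 4*2) = 87*(6 - 8) = 87*(-2) = -174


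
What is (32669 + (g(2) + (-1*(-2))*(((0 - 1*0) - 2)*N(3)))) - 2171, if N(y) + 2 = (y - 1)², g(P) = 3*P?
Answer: 30496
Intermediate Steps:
N(y) = -2 + (-1 + y)² (N(y) = -2 + (y - 1)² = -2 + (-1 + y)²)
(32669 + (g(2) + (-1*(-2))*(((0 - 1*0) - 2)*N(3)))) - 2171 = (32669 + (3*2 + (-1*(-2))*(((0 - 1*0) - 2)*(-2 + (-1 + 3)²)))) - 2171 = (32669 + (6 + 2*(((0 + 0) - 2)*(-2 + 2²)))) - 2171 = (32669 + (6 + 2*((0 - 2)*(-2 + 4)))) - 2171 = (32669 + (6 + 2*(-2*2))) - 2171 = (32669 + (6 + 2*(-4))) - 2171 = (32669 + (6 - 8)) - 2171 = (32669 - 2) - 2171 = 32667 - 2171 = 30496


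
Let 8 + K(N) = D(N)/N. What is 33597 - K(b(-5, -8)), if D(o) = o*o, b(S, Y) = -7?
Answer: 33612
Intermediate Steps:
D(o) = o**2
K(N) = -8 + N (K(N) = -8 + N**2/N = -8 + N)
33597 - K(b(-5, -8)) = 33597 - (-8 - 7) = 33597 - 1*(-15) = 33597 + 15 = 33612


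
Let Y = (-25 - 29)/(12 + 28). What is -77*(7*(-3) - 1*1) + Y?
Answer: 33853/20 ≈ 1692.7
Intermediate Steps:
Y = -27/20 (Y = -54/40 = -54*1/40 = -27/20 ≈ -1.3500)
-77*(7*(-3) - 1*1) + Y = -77*(7*(-3) - 1*1) - 27/20 = -77*(-21 - 1) - 27/20 = -77*(-22) - 27/20 = 1694 - 27/20 = 33853/20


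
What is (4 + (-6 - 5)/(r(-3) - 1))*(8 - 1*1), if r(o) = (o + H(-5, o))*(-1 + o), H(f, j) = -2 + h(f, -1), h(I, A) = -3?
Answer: 791/31 ≈ 25.516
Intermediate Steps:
H(f, j) = -5 (H(f, j) = -2 - 3 = -5)
r(o) = (-1 + o)*(-5 + o) (r(o) = (o - 5)*(-1 + o) = (-5 + o)*(-1 + o) = (-1 + o)*(-5 + o))
(4 + (-6 - 5)/(r(-3) - 1))*(8 - 1*1) = (4 + (-6 - 5)/((5 + (-3)² - 6*(-3)) - 1))*(8 - 1*1) = (4 - 11/((5 + 9 + 18) - 1))*(8 - 1) = (4 - 11/(32 - 1))*7 = (4 - 11/31)*7 = (113/31)*7 = 791/31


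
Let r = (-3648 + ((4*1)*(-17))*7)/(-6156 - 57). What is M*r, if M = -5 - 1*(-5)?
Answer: 0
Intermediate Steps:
r = 4124/6213 (r = (-3648 + (4*(-17))*7)/(-6213) = (-3648 - 68*7)*(-1/6213) = (-3648 - 476)*(-1/6213) = -4124*(-1/6213) = 4124/6213 ≈ 0.66377)
M = 0 (M = -5 + 5 = 0)
M*r = 0*(4124/6213) = 0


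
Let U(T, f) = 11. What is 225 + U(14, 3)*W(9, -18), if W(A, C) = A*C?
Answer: -1557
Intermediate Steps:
225 + U(14, 3)*W(9, -18) = 225 + 11*(9*(-18)) = 225 + 11*(-162) = 225 - 1782 = -1557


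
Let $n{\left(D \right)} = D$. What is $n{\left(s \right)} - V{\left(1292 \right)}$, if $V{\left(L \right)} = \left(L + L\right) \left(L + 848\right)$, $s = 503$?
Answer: $-5529257$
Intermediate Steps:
$V{\left(L \right)} = 2 L \left(848 + L\right)$
$n{\left(s \right)} - V{\left(1292 \right)} = 503 - 2 \cdot 1292 \left(848 + 1292\right) = 503 - 2 \cdot 1292 \cdot 2140 = 503 - 5529760 = -5529257$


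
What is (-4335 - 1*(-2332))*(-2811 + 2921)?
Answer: -220330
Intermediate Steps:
(-4335 - 1*(-2332))*(-2811 + 2921) = (-4335 + 2332)*110 = -2003*110 = -220330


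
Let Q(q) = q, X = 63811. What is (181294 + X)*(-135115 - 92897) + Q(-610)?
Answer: -55886881870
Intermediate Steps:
(181294 + X)*(-135115 - 92897) + Q(-610) = (181294 + 63811)*(-135115 - 92897) - 610 = 245105*(-228012) - 610 = -55886881260 - 610 = -55886881870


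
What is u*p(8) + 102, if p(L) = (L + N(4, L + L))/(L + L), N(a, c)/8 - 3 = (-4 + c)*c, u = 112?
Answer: 11078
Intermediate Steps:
N(a, c) = 24 + 8*c*(-4 + c) (N(a, c) = 24 + 8*((-4 + c)*c) = 24 + 8*(c*(-4 + c)) = 24 + 8*c*(-4 + c))
p(L) = (24 - 63*L + 32*L²)/(2*L) (p(L) = (L + (24 - 32*(L + L) + 8*(L + L)²))/(L + L) = (L + (24 - 64*L + 8*(2*L)²))/((2*L)) = (L + (24 - 64*L + 8*(4*L²)))*(1/(2*L)) = (L + (24 - 64*L + 32*L²))*(1/(2*L)) = (24 - 63*L + 32*L²)*(1/(2*L)) = (24 - 63*L + 32*L²)/(2*L))
u*p(8) + 102 = 112*(-63/2 + 12/8 + 16*8) + 102 = 112*(-63/2 + 12*(⅛) + 128) + 102 = 112*(-63/2 + 3/2 + 128) + 102 = 112*98 + 102 = 10976 + 102 = 11078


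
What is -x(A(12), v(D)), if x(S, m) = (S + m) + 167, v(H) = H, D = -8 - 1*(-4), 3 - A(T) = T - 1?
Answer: -155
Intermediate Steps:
A(T) = 4 - T (A(T) = 3 - (T - 1) = 3 - (-1 + T) = 3 + (1 - T) = 4 - T)
D = -4 (D = -8 + 4 = -4)
x(S, m) = 167 + S + m
-x(A(12), v(D)) = -(167 + (4 - 1*12) - 4) = -(167 + (4 - 12) - 4) = -(167 - 8 - 4) = -1*155 = -155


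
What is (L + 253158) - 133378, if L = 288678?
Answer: 408458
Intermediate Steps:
(L + 253158) - 133378 = (288678 + 253158) - 133378 = 541836 - 133378 = 408458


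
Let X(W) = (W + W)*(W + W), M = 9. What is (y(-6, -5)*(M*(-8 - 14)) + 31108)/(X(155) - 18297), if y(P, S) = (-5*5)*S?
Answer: 578/7073 ≈ 0.081719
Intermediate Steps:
y(P, S) = -25*S
X(W) = 4*W**2 (X(W) = (2*W)*(2*W) = 4*W**2)
(y(-6, -5)*(M*(-8 - 14)) + 31108)/(X(155) - 18297) = ((-25*(-5))*(9*(-8 - 14)) + 31108)/(4*155**2 - 18297) = (125*(9*(-22)) + 31108)/(4*24025 - 18297) = (125*(-198) + 31108)/(96100 - 18297) = (-24750 + 31108)/77803 = 6358*(1/77803) = 578/7073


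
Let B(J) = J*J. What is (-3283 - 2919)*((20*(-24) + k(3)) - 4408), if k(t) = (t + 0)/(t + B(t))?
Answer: 60627651/2 ≈ 3.0314e+7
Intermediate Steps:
B(J) = J**2
k(t) = t/(t + t**2) (k(t) = (t + 0)/(t + t**2) = t/(t + t**2))
(-3283 - 2919)*((20*(-24) + k(3)) - 4408) = (-3283 - 2919)*((20*(-24) + 1/(1 + 3)) - 4408) = -6202*((-480 + 1/4) - 4408) = -6202*(-1919/4 - 4408) = -6202*(-19551/4) = 60627651/2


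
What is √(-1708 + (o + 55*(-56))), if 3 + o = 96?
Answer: I*√4695 ≈ 68.52*I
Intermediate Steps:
o = 93 (o = -3 + 96 = 93)
√(-1708 + (o + 55*(-56))) = √(-1708 + (93 + 55*(-56))) = √(-1708 + (93 - 3080)) = √(-1708 - 2987) = √(-4695) = I*√4695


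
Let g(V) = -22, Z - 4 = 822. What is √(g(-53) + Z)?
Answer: 2*√201 ≈ 28.355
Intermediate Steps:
Z = 826 (Z = 4 + 822 = 826)
√(g(-53) + Z) = √(-22 + 826) = √804 = 2*√201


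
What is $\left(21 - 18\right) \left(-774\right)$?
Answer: $-2322$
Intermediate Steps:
$\left(21 - 18\right) \left(-774\right) = 3 \left(-774\right) = -2322$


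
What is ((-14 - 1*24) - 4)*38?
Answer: -1596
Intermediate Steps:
((-14 - 1*24) - 4)*38 = ((-14 - 24) - 4)*38 = (-38 - 4)*38 = -42*38 = -1596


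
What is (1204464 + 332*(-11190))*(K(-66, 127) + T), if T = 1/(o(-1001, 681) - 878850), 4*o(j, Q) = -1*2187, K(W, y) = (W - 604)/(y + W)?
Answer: 1972326149665648/71524269 ≈ 2.7576e+7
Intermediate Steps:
K(W, y) = (-604 + W)/(W + y)
o(j, Q) = -2187/4 (o(j, Q) = (-1*2187)/4 = (¼)*(-2187) = -2187/4)
T = -4/3517587 (T = 1/(-2187/4 - 878850) = 1/(-3517587/4) = -4/3517587 ≈ -1.1371e-6)
(1204464 + 332*(-11190))*(K(-66, 127) + T) = (1204464 + 332*(-11190))*((-604 - 66)/(-66 + 127) - 4/3517587) = (1204464 - 3715080)*(-670/61 - 4/3517587) = -2510616*((1/61)*(-670) - 4/3517587) = -2510616*(-670/61 - 4/3517587) = -2510616*(-2356783534/214572807) = 1972326149665648/71524269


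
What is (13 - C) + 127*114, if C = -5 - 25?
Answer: 14521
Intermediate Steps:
C = -30
(13 - C) + 127*114 = (13 - 1*(-30)) + 127*114 = (13 + 30) + 14478 = 43 + 14478 = 14521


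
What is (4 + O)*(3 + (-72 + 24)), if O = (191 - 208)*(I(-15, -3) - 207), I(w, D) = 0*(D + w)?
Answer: -158535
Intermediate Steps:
I(w, D) = 0
O = 3519 (O = (191 - 208)*(0 - 207) = -17*(-207) = 3519)
(4 + O)*(3 + (-72 + 24)) = (4 + 3519)*(3 + (-72 + 24)) = 3523*(3 - 48) = 3523*(-45) = -158535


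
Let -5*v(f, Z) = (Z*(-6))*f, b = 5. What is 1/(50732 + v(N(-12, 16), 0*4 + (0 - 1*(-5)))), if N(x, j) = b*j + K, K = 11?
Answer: 1/51278 ≈ 1.9502e-5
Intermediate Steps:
N(x, j) = 11 + 5*j (N(x, j) = 5*j + 11 = 11 + 5*j)
v(f, Z) = 6*Z*f/5 (v(f, Z) = -Z*(-6)*f/5 = -(-6*Z)*f/5 = -(-6)*Z*f/5 = 6*Z*f/5)
1/(50732 + v(N(-12, 16), 0*4 + (0 - 1*(-5)))) = 1/(50732 + 6*(0*4 + (0 - 1*(-5)))*(11 + 5*16)/5) = 1/(50732 + 6*(0 + (0 + 5))*(11 + 80)/5) = 1/(50732 + (6/5)*(0 + 5)*91) = 1/(50732 + (6/5)*5*91) = 1/(50732 + 546) = 1/51278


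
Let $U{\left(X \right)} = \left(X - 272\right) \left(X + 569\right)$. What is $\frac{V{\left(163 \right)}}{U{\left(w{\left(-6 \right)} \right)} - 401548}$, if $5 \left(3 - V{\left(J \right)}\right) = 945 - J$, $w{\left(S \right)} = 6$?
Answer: $\frac{767}{2772490} \approx 0.00027665$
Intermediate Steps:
$V{\left(J \right)} = -186 + \frac{J}{5}$ ($V{\left(J \right)} = 3 - \frac{945 - J}{5} = 3 + \left(-189 + \frac{J}{5}\right) = -186 + \frac{J}{5}$)
$U{\left(X \right)} = \left(-272 + X\right) \left(569 + X\right)$
$\frac{V{\left(163 \right)}}{U{\left(w{\left(-6 \right)} \right)} - 401548} = \frac{-186 + \frac{1}{5} \cdot 163}{\left(-154768 + 6^{2} + 297 \cdot 6\right) - 401548} = \frac{-186 + \frac{163}{5}}{\left(-154768 + 36 + 1782\right) - 401548} = - \frac{767}{5 \left(-152950 - 401548\right)} = - \frac{767}{5 \left(-554498\right)} = \left(- \frac{767}{5}\right) \left(- \frac{1}{554498}\right) = \frac{767}{2772490}$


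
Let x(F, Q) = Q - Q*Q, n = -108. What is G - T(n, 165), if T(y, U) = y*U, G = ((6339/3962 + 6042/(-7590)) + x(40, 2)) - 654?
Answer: 86028795621/5011930 ≈ 17165.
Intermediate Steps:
x(F, Q) = Q - Q²
G = -3283796979/5011930 (G = ((6339/3962 + 6042/(-7590)) + 2*(1 - 1*2)) - 654 = ((6339*(1/3962) + 6042*(-1/7590)) + 2*(1 - 2)) - 654 = ((6339/3962 - 1007/1265) + 2*(-1)) - 654 = (4029101/5011930 - 2) - 654 = -5994759/5011930 - 654 = -3283796979/5011930 ≈ -655.20)
T(y, U) = U*y
G - T(n, 165) = -3283796979/5011930 - 165*(-108) = -3283796979/5011930 - 1*(-17820) = -3283796979/5011930 + 17820 = 86028795621/5011930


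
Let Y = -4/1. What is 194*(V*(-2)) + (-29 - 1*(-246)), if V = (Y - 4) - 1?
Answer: 3709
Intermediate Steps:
Y = -4 (Y = -4*1 = -4)
V = -9 (V = (-4 - 4) - 1 = -8 - 1 = -9)
194*(V*(-2)) + (-29 - 1*(-246)) = 194*(-9*(-2)) + (-29 - 1*(-246)) = 194*18 + (-29 + 246) = 3492 + 217 = 3709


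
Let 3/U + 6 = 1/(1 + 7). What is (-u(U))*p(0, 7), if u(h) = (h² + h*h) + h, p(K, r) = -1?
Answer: 24/2209 ≈ 0.010865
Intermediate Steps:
U = -24/47 (U = 3/(-6 + 1/(1 + 7)) = 3/(-6 + 1/8) = 3/(-6 + ⅛) = 3/(-47/8) = 3*(-8/47) = -24/47 ≈ -0.51064)
u(h) = h + 2*h² (u(h) = (h² + h²) + h = 2*h² + h = h + 2*h²)
(-u(U))*p(0, 7) = -(-24)*(1 + 2*(-24/47))/47*(-1) = -(-24)*(1 - 48/47)/47*(-1) = -(-24)*(-1)/(47*47)*(-1) = -1*24/2209*(-1) = -24/2209*(-1) = 24/2209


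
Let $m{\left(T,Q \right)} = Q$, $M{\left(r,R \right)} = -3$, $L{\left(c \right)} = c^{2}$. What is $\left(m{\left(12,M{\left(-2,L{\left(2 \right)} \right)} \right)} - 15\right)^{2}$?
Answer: $324$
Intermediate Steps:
$\left(m{\left(12,M{\left(-2,L{\left(2 \right)} \right)} \right)} - 15\right)^{2} = \left(-3 - 15\right)^{2} = \left(-18\right)^{2} = 324$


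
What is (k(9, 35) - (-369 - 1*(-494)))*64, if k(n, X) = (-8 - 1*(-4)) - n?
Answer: -8832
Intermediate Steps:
k(n, X) = -4 - n (k(n, X) = (-8 + 4) - n = -4 - n)
(k(9, 35) - (-369 - 1*(-494)))*64 = ((-4 - 1*9) - (-369 - 1*(-494)))*64 = ((-4 - 9) - (-369 + 494))*64 = (-13 - 1*125)*64 = (-13 - 125)*64 = -138*64 = -8832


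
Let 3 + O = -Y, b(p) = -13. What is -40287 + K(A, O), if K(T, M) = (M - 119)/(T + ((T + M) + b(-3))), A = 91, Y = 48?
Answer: -2377018/59 ≈ -40288.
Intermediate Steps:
O = -51 (O = -3 - 1*48 = -3 - 48 = -51)
K(T, M) = (-119 + M)/(-13 + M + 2*T) (K(T, M) = (M - 119)/(T + ((T + M) - 13)) = (-119 + M)/(T + ((M + T) - 13)) = (-119 + M)/(T + (-13 + M + T)) = (-119 + M)/(-13 + M + 2*T))
-40287 + K(A, O) = -40287 + (-119 - 51)/(-13 - 51 + 2*91) = -40287 - 170/(-13 - 51 + 182) = -40287 - 170/118 = -40287 + (1/118)*(-170) = -40287 - 85/59 = -2377018/59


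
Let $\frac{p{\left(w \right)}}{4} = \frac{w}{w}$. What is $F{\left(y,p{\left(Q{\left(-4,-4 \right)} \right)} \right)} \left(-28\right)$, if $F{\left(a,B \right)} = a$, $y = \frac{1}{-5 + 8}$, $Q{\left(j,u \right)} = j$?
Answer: $- \frac{28}{3} \approx -9.3333$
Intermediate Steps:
$p{\left(w \right)} = 4$ ($p{\left(w \right)} = 4 \frac{w}{w} = 4 \cdot 1 = 4$)
$y = \frac{1}{3} \approx 0.33333$
$F{\left(y,p{\left(Q{\left(-4,-4 \right)} \right)} \right)} \left(-28\right) = \frac{1}{3} \left(-28\right) = - \frac{28}{3}$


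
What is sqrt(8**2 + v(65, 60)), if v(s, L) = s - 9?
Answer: 2*sqrt(30) ≈ 10.954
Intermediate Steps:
v(s, L) = -9 + s
sqrt(8**2 + v(65, 60)) = sqrt(8**2 + (-9 + 65)) = sqrt(64 + 56) = sqrt(120) = 2*sqrt(30)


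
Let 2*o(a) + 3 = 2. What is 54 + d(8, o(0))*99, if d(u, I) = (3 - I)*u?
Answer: 2826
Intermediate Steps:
o(a) = -½ (o(a) = -3/2 + (½)*2 = -3/2 + 1 = -½)
d(u, I) = u*(3 - I)
54 + d(8, o(0))*99 = 54 + (8*(3 - 1*(-½)))*99 = 54 + (8*(3 + ½))*99 = 54 + (8*(7/2))*99 = 54 + 28*99 = 54 + 2772 = 2826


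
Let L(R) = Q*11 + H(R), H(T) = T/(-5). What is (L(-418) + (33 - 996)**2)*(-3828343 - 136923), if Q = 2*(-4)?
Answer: -18386236589918/5 ≈ -3.6772e+12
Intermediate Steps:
Q = -8
H(T) = -T/5 (H(T) = T*(-1/5) = -T/5)
L(R) = -88 - R/5 (L(R) = -8*11 - R/5 = -88 - R/5)
(L(-418) + (33 - 996)**2)*(-3828343 - 136923) = ((-88 - 1/5*(-418)) + (33 - 996)**2)*(-3828343 - 136923) = ((-88 + 418/5) + (-963)**2)*(-3965266) = (-22/5 + 927369)*(-3965266) = (4636823/5)*(-3965266) = -18386236589918/5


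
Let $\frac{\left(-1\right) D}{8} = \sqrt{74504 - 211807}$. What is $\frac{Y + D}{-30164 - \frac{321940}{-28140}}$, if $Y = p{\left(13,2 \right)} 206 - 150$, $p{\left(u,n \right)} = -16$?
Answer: $\frac{4848522}{42424651} + \frac{11256 i \sqrt{137303}}{42424651} \approx 0.11429 + 0.098312 i$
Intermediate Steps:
$D = - 8 i \sqrt{137303}$ ($D = - 8 \sqrt{74504 - 211807} = - 8 \sqrt{-137303} = - 8 i \sqrt{137303} \approx - 2964.4 i$)
$Y = -3446$ ($Y = \left(-16\right) 206 - 150 = -3296 - 150 = -3446$)
$\frac{Y + D}{-30164 - \frac{321940}{-28140}} = \frac{-3446 - 8 i \sqrt{137303}}{-30164 - \frac{321940}{-28140}} = \frac{-3446 - 8 i \sqrt{137303}}{-30164 - - \frac{16097}{1407}} = \frac{-3446 - 8 i \sqrt{137303}}{-30164 + \frac{16097}{1407}} = \frac{-3446 - 8 i \sqrt{137303}}{- \frac{42424651}{1407}} = \left(-3446 - 8 i \sqrt{137303}\right) \left(- \frac{1407}{42424651}\right) = \frac{4848522}{42424651} + \frac{11256 i \sqrt{137303}}{42424651}$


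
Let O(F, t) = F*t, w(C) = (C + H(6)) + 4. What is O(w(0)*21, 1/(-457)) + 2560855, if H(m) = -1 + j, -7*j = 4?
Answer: 1170310684/457 ≈ 2.5609e+6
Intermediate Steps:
j = -4/7 (j = -⅐*4 = -4/7 ≈ -0.57143)
H(m) = -11/7 (H(m) = -1 - 4/7 = -11/7)
w(C) = 17/7 + C (w(C) = (C - 11/7) + 4 = (-11/7 + C) + 4 = 17/7 + C)
O(w(0)*21, 1/(-457)) + 2560855 = ((17/7 + 0)*21)/(-457) + 2560855 = ((17/7)*21)*(-1/457) + 2560855 = 51*(-1/457) + 2560855 = -51/457 + 2560855 = 1170310684/457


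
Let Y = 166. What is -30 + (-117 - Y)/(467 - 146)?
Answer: -9913/321 ≈ -30.882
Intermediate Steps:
-30 + (-117 - Y)/(467 - 146) = -30 + (-117 - 1*166)/(467 - 146) = -30 + (-117 - 166)/321 = -30 + (1/321)*(-283) = -30 - 283/321 = -9913/321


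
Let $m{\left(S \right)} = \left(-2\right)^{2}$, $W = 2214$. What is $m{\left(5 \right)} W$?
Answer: $8856$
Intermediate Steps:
$m{\left(S \right)} = 4$
$m{\left(5 \right)} W = 4 \cdot 2214 = 8856$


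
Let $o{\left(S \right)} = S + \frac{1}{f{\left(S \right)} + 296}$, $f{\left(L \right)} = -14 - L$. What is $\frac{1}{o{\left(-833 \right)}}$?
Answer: $- \frac{1115}{928794} \approx -0.0012005$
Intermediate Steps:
$o{\left(S \right)} = S + \frac{1}{282 - S}$ ($o{\left(S \right)} = S + \frac{1}{\left(-14 - S\right) + 296} = S + \frac{1}{282 - S}$)
$\frac{1}{o{\left(-833 \right)}} = \frac{1}{\frac{1}{-282 - 833} \left(-1 + \left(-833\right)^{2} - -234906\right)} = \frac{1}{\frac{1}{-1115} \left(-1 + 693889 + 234906\right)} = \frac{1}{\left(- \frac{1}{1115}\right) 928794} = \frac{1}{- \frac{928794}{1115}} = - \frac{1115}{928794}$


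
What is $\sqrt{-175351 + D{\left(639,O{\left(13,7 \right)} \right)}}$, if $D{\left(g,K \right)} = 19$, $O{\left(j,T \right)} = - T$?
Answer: $2 i \sqrt{43833} \approx 418.73 i$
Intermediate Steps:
$\sqrt{-175351 + D{\left(639,O{\left(13,7 \right)} \right)}} = \sqrt{-175351 + 19} = \sqrt{-175332} = 2 i \sqrt{43833}$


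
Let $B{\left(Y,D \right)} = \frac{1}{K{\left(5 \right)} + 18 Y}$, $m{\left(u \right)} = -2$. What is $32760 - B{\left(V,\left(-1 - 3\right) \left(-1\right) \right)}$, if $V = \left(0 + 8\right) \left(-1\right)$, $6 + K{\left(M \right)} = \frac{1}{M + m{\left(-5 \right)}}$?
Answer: $\frac{14709243}{449} \approx 32760.0$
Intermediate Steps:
$K{\left(M \right)} = -6 + \frac{1}{-2 + M}$ ($K{\left(M \right)} = -6 + \frac{1}{M - 2} = -6 + \frac{1}{-2 + M}$)
$V = -8$ ($V = 8 \left(-1\right) = -8$)
$B{\left(Y,D \right)} = \frac{1}{- \frac{17}{3} + 18 Y}$ ($B{\left(Y,D \right)} = \frac{1}{\frac{13 - 30}{-2 + 5} + 18 Y} = \frac{1}{\frac{13 - 30}{3} + 18 Y} = \frac{1}{\frac{1}{3} \left(-17\right) + 18 Y} = \frac{1}{- \frac{17}{3} + 18 Y}$)
$32760 - B{\left(V,\left(-1 - 3\right) \left(-1\right) \right)} = 32760 - \frac{3}{-17 + 54 \left(-8\right)} = 32760 - \frac{3}{-17 - 432} = 32760 - \frac{3}{-449} = 32760 - 3 \left(- \frac{1}{449}\right) = 32760 - - \frac{3}{449} = 32760 + \frac{3}{449} = \frac{14709243}{449}$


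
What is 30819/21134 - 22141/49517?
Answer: 1058136529/1046492278 ≈ 1.0111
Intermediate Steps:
30819/21134 - 22141/49517 = 1058136529/1046492278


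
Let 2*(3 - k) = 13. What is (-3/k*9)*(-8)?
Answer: -432/7 ≈ -61.714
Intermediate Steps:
k = -7/2 (k = 3 - 1/2*13 = 3 - 13/2 = -7/2 ≈ -3.5000)
(-3/k*9)*(-8) = (-3/(-7/2)*9)*(-8) = (-3*(-2/7)*9)*(-8) = ((6/7)*9)*(-8) = (54/7)*(-8) = -432/7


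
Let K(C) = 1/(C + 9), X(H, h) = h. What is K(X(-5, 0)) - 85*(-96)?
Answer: 73441/9 ≈ 8160.1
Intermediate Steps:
K(C) = 1/(9 + C)
K(X(-5, 0)) - 85*(-96) = 1/(9 + 0) - 85*(-96) = 1/9 + 8160 = ⅑ + 8160 = 73441/9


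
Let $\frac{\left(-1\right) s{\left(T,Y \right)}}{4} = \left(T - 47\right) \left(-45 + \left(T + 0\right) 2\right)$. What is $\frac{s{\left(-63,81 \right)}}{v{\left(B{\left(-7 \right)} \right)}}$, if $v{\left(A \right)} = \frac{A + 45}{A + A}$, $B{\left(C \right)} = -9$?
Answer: $37620$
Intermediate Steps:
$v{\left(A \right)} = \frac{45 + A}{2 A}$
$s{\left(T,Y \right)} = - 4 \left(-47 + T\right) \left(-45 + 2 T\right)$ ($s{\left(T,Y \right)} = - 4 \left(T - 47\right) \left(-45 + \left(T + 0\right) 2\right) = - 4 \left(-47 + T\right) \left(-45 + T 2\right) = - 4 \left(-47 + T\right) \left(-45 + 2 T\right)$)
$\frac{s{\left(-63,81 \right)}}{v{\left(B{\left(-7 \right)} \right)}} = \frac{-8460 - 8 \left(-63\right)^{2} + 556 \left(-63\right)}{\frac{1}{2} \frac{1}{-9} \left(45 - 9\right)} = \frac{-8460 - 31752 - 35028}{\frac{1}{2} \left(- \frac{1}{9}\right) 36} = \frac{-8460 - 31752 - 35028}{-2} = \left(-75240\right) \left(- \frac{1}{2}\right) = 37620$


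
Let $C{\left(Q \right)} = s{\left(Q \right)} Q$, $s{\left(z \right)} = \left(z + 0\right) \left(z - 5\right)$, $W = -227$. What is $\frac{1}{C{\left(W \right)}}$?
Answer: $- \frac{1}{11954728} \approx -8.3649 \cdot 10^{-8}$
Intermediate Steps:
$s{\left(z \right)} = z \left(-5 + z\right)$
$C{\left(Q \right)} = Q^{2} \left(-5 + Q\right)$ ($C{\left(Q \right)} = Q \left(-5 + Q\right) Q = Q^{2} \left(-5 + Q\right)$)
$\frac{1}{C{\left(W \right)}} = \frac{1}{\left(-227\right)^{2} \left(-5 - 227\right)} = \frac{1}{51529 \left(-232\right)} = \frac{1}{-11954728} = - \frac{1}{11954728}$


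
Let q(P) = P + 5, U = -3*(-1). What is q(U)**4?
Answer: 4096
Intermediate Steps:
U = 3
q(P) = 5 + P
q(U)**4 = (5 + 3)**4 = 8**4 = 4096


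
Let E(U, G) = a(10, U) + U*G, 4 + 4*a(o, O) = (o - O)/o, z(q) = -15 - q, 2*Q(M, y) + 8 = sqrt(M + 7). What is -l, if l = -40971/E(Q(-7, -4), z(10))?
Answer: 819420/1987 ≈ 412.39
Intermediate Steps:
Q(M, y) = -4 + sqrt(7 + M)/2 (Q(M, y) = -4 + sqrt(M + 7)/2 = -4 + sqrt(7 + M)/2)
a(o, O) = -1 + (o - O)/(4*o) (a(o, O) = -1 + ((o - O)/o)/4 = -1 + (o - O)/(4*o))
E(U, G) = -3/4 - U/40 + G*U (E(U, G) = (1/4)*(-U - 3*10)/10 + U*G = (1/4)*(1/10)*(-U - 30) + G*U = (1/4)*(1/10)*(-30 - U) + G*U = (-3/4 - U/40) + G*U = -3/4 - U/40 + G*U)
l = -819420/1987 (l = -40971/(-3/4 - (-4 + sqrt(7 - 7)/2)/40 + (-15 - 1*10)*(-4 + sqrt(7 - 7)/2)) = -40971/(-3/4 - (-4 + sqrt(0)/2)/40 + (-15 - 10)*(-4 + sqrt(0)/2)) = -40971/(-3/4 - (-4 + (1/2)*0)/40 - 25*(-4 + (1/2)*0)) = -40971/(-3/4 - (-4 + 0)/40 - 25*(-4 + 0)) = -40971/(-3/4 - 1/40*(-4) - 25*(-4)) = -40971/(-3/4 + 1/10 + 100) = -40971/1987/20 = -40971*20/1987 = -819420/1987 ≈ -412.39)
-l = -1*(-819420/1987) = 819420/1987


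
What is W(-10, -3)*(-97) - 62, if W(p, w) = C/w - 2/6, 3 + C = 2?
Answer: -62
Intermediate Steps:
C = -1 (C = -3 + 2 = -1)
W(p, w) = -⅓ - 1/w (W(p, w) = -1/w - 2/6 = -1/w - 2*⅙ = -1/w - ⅓ = -⅓ - 1/w)
W(-10, -3)*(-97) - 62 = ((⅓)*(-3 - 1*(-3))/(-3))*(-97) - 62 = ((⅓)*(-⅓)*(-3 + 3))*(-97) - 62 = ((⅓)*(-⅓)*0)*(-97) - 62 = 0*(-97) - 62 = 0 - 62 = -62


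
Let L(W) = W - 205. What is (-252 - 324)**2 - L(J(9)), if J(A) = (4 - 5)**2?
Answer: 331980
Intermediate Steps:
J(A) = 1 (J(A) = (-1)**2 = 1)
L(W) = -205 + W
(-252 - 324)**2 - L(J(9)) = (-252 - 324)**2 - (-205 + 1) = (-576)**2 - 1*(-204) = 331776 + 204 = 331980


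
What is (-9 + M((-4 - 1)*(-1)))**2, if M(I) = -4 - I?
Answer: 324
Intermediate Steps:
(-9 + M((-4 - 1)*(-1)))**2 = (-9 + (-4 - (-4 - 1)*(-1)))**2 = (-9 + (-4 - (-5)*(-1)))**2 = (-9 + (-4 - 1*5))**2 = (-9 + (-4 - 5))**2 = (-9 - 9)**2 = (-18)**2 = 324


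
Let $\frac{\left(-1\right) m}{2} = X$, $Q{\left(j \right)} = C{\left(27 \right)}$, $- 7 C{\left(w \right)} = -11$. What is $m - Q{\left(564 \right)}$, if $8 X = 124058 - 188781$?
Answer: $\frac{453017}{28} \approx 16179.0$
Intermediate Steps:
$C{\left(w \right)} = \frac{11}{7}$ ($C{\left(w \right)} = \left(- \frac{1}{7}\right) \left(-11\right) = \frac{11}{7}$)
$Q{\left(j \right)} = \frac{11}{7}$
$X = - \frac{64723}{8}$ ($X = \frac{124058 - 188781}{8} = \frac{1}{8} \left(-64723\right) = - \frac{64723}{8} \approx -8090.4$)
$m = \frac{64723}{4}$ ($m = \left(-2\right) \left(- \frac{64723}{8}\right) = \frac{64723}{4} \approx 16181.0$)
$m - Q{\left(564 \right)} = \frac{64723}{4} - \frac{11}{7} = \frac{453017}{28}$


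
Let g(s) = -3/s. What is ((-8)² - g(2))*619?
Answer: 81089/2 ≈ 40545.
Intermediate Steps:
((-8)² - g(2))*619 = ((-8)² - (-3)/2)*619 = (64 - (-3)/2)*619 = (64 - 1*(-3/2))*619 = (64 + 3/2)*619 = (131/2)*619 = 81089/2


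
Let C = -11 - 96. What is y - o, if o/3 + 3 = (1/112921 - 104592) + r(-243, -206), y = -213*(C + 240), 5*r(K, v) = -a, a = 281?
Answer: 161265077268/564605 ≈ 2.8562e+5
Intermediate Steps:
C = -107
r(K, v) = -281/5 (r(K, v) = (-1*281)/5 = (⅕)*(-281) = -281/5)
y = -28329 (y = -213*(-107 + 240) = -213*133 = -28329)
o = -177259772313/564605 (o = -9 + 3*((1/112921 - 104592) - 281/5) = -9 + 3*(-11810633231/112921 - 281/5) = -9 + 3*(-59084896956/564605) = -9 - 177254690868/564605 = -177259772313/564605 ≈ -3.1395e+5)
y - o = -28329 - 1*(-177259772313/564605) = -28329 + 177259772313/564605 = 161265077268/564605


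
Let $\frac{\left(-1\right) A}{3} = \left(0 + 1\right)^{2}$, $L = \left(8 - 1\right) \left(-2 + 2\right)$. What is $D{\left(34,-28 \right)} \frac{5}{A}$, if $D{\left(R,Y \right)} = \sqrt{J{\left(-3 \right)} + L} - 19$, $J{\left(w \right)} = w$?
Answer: $\frac{95}{3} - \frac{5 i \sqrt{3}}{3} \approx 31.667 - 2.8868 i$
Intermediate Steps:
$L = 0$ ($L = 7 \cdot 0 = 0$)
$A = -3$ ($A = - 3 \left(0 + 1\right)^{2} = - 3 \cdot 1^{2} = \left(-3\right) 1 = -3$)
$D{\left(R,Y \right)} = -19 + i \sqrt{3}$ ($D{\left(R,Y \right)} = \sqrt{-3 + 0} - 19 = \sqrt{-3} - 19 = i \sqrt{3} - 19 = -19 + i \sqrt{3}$)
$D{\left(34,-28 \right)} \frac{5}{A} = \left(-19 + i \sqrt{3}\right) \frac{5}{-3} = \left(-19 + i \sqrt{3}\right) 5 \left(- \frac{1}{3}\right) = \left(-19 + i \sqrt{3}\right) \left(- \frac{5}{3}\right) = \frac{95}{3} - \frac{5 i \sqrt{3}}{3}$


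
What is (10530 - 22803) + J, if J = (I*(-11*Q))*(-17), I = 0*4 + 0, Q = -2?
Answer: -12273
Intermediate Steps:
I = 0 (I = 0 + 0 = 0)
J = 0 (J = (0*(-11*(-2)))*(-17) = (0*22)*(-17) = 0*(-17) = 0)
(10530 - 22803) + J = (10530 - 22803) + 0 = -12273 + 0 = -12273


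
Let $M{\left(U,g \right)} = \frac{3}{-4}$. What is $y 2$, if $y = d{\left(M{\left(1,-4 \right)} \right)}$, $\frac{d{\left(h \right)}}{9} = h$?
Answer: $- \frac{27}{2} \approx -13.5$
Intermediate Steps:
$M{\left(U,g \right)} = - \frac{3}{4}$ ($M{\left(U,g \right)} = 3 \left(- \frac{1}{4}\right) = - \frac{3}{4}$)
$d{\left(h \right)} = 9 h$
$y = - \frac{27}{4}$ ($y = 9 \left(- \frac{3}{4}\right) = - \frac{27}{4} \approx -6.75$)
$y 2 = \left(- \frac{27}{4}\right) 2 = - \frac{27}{2}$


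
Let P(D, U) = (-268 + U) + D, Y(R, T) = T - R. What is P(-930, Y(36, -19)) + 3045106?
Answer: 3043853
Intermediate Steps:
P(D, U) = -268 + D + U
P(-930, Y(36, -19)) + 3045106 = (-268 - 930 + (-19 - 1*36)) + 3045106 = (-268 - 930 + (-19 - 36)) + 3045106 = (-268 - 930 - 55) + 3045106 = -1253 + 3045106 = 3043853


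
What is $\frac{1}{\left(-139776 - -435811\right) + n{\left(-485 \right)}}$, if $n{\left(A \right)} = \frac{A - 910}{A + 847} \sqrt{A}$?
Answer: $\frac{7758722108}{2296853488006205} + \frac{100998 i \sqrt{485}}{2296853488006205} \approx 3.378 \cdot 10^{-6} + 9.6839 \cdot 10^{-10} i$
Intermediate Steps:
$n{\left(A \right)} = \frac{\sqrt{A} \left(-910 + A\right)}{847 + A}$ ($n{\left(A \right)} = \frac{-910 + A}{847 + A} \sqrt{A} = \frac{\sqrt{A} \left(-910 + A\right)}{847 + A}$)
$\frac{1}{\left(-139776 - -435811\right) + n{\left(-485 \right)}} = \frac{1}{\left(-139776 - -435811\right) + \frac{\sqrt{-485} \left(-910 - 485\right)}{847 - 485}} = \frac{1}{\left(-139776 + 435811\right) + i \sqrt{485} \cdot \frac{1}{362} \left(-1395\right)} = \frac{1}{296035 + i \sqrt{485} \cdot \frac{1}{362} \left(-1395\right)} = \frac{1}{296035 - \frac{1395 i \sqrt{485}}{362}}$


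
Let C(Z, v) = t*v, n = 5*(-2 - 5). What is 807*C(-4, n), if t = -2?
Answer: 56490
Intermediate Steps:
n = -35 (n = 5*(-7) = -35)
C(Z, v) = -2*v
807*C(-4, n) = 807*(-2*(-35)) = 807*70 = 56490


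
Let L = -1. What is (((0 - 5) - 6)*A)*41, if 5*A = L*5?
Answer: 451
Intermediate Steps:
A = -1 (A = (-1*5)/5 = (1/5)*(-5) = -1)
(((0 - 5) - 6)*A)*41 = (((0 - 5) - 6)*(-1))*41 = ((-5 - 6)*(-1))*41 = -11*(-1)*41 = 11*41 = 451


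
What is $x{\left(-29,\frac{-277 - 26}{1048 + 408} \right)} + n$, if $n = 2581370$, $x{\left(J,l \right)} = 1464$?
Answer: $2582834$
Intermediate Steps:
$x{\left(-29,\frac{-277 - 26}{1048 + 408} \right)} + n = 1464 + 2581370 = 2582834$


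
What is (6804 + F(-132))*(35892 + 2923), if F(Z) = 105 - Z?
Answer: 273296415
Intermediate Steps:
(6804 + F(-132))*(35892 + 2923) = (6804 + (105 - 1*(-132)))*(35892 + 2923) = (6804 + (105 + 132))*38815 = (6804 + 237)*38815 = 7041*38815 = 273296415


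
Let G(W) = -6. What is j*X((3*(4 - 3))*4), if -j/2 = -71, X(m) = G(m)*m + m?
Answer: -8520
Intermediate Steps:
X(m) = -5*m (X(m) = -6*m + m = -5*m)
j = 142 (j = -2*(-71) = 142)
j*X((3*(4 - 3))*4) = 142*(-5*3*(4 - 3)*4) = 142*(-5*3*1*4) = 142*(-15*4) = 142*(-5*12) = 142*(-60) = -8520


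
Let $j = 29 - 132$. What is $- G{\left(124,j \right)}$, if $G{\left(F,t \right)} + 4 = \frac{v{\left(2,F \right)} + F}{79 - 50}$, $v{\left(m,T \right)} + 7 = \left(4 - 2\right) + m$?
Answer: $- \frac{5}{29} \approx -0.17241$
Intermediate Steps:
$v{\left(m,T \right)} = -5 + m$ ($v{\left(m,T \right)} = -7 + \left(\left(4 - 2\right) + m\right) = -7 + \left(2 + m\right) = -5 + m$)
$j = -103$
$G{\left(F,t \right)} = - \frac{119}{29} + \frac{F}{29}$ ($G{\left(F,t \right)} = -4 + \frac{\left(-5 + 2\right) + F}{79 - 50} = -4 + \frac{-3 + F}{29} = -4 + \left(-3 + F\right) \frac{1}{29} = -4 + \left(- \frac{3}{29} + \frac{F}{29}\right) = - \frac{119}{29} + \frac{F}{29}$)
$- G{\left(124,j \right)} = - (- \frac{119}{29} + \frac{1}{29} \cdot 124) = - (- \frac{119}{29} + \frac{124}{29}) = \left(-1\right) \frac{5}{29} = - \frac{5}{29}$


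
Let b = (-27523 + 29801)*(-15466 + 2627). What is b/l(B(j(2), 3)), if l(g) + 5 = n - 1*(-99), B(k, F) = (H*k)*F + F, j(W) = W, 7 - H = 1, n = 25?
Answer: -1720426/7 ≈ -2.4578e+5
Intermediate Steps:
H = 6 (H = 7 - 1*1 = 7 - 1 = 6)
B(k, F) = F + 6*F*k (B(k, F) = (6*k)*F + F = 6*F*k + F = F + 6*F*k)
l(g) = 119 (l(g) = -5 + (25 - 1*(-99)) = -5 + (25 + 99) = -5 + 124 = 119)
b = -29247242 (b = 2278*(-12839) = -29247242)
b/l(B(j(2), 3)) = -29247242/119 = -29247242*1/119 = -1720426/7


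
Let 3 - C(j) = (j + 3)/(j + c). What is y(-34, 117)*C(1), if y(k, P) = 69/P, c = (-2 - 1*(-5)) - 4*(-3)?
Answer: 253/156 ≈ 1.6218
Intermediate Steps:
c = 15 (c = (-2 + 5) + 12 = 3 + 12 = 15)
C(j) = 3 - (3 + j)/(15 + j) (C(j) = 3 - (j + 3)/(j + 15) = 3 - (3 + j)/(15 + j))
y(-34, 117)*C(1) = (69/117)*(2*(21 + 1)/(15 + 1)) = (69*(1/117))*(2*22/16) = 23*(2*(1/16)*22)/39 = (23/39)*(11/4) = 253/156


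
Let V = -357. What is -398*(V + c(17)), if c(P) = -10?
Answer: 146066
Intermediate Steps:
-398*(V + c(17)) = -398*(-357 - 10) = -398*(-367) = 146066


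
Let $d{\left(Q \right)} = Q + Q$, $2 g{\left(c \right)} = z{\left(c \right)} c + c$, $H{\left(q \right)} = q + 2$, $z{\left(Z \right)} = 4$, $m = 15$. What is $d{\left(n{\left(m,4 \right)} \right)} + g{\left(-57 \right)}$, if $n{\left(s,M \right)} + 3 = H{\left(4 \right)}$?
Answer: $- \frac{273}{2} \approx -136.5$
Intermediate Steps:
$H{\left(q \right)} = 2 + q$
$g{\left(c \right)} = \frac{5 c}{2}$ ($g{\left(c \right)} = \frac{4 c + c}{2} = \frac{5 c}{2}$)
$n{\left(s,M \right)} = 3$ ($n{\left(s,M \right)} = -3 + \left(2 + 4\right) = -3 + 6 = 3$)
$d{\left(Q \right)} = 2 Q$
$d{\left(n{\left(m,4 \right)} \right)} + g{\left(-57 \right)} = 2 \cdot 3 + \frac{5}{2} \left(-57\right) = 6 - \frac{285}{2} = - \frac{273}{2}$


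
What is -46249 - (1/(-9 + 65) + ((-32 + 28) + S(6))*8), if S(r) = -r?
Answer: -2585465/56 ≈ -46169.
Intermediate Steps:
-46249 - (1/(-9 + 65) + ((-32 + 28) + S(6))*8) = -46249 - (1/(-9 + 65) + ((-32 + 28) - 1*6)*8) = -46249 - (1/56 + (-4 - 6)*8) = -46249 - (1/56 - 10*8) = -46249 - (1/56 - 80) = -46249 - 1*(-4479/56) = -46249 + 4479/56 = -2585465/56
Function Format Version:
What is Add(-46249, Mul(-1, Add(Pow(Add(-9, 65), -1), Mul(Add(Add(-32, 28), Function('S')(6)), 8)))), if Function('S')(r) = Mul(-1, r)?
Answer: Rational(-2585465, 56) ≈ -46169.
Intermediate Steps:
Add(-46249, Mul(-1, Add(Pow(Add(-9, 65), -1), Mul(Add(Add(-32, 28), Function('S')(6)), 8)))) = Add(-46249, Mul(-1, Add(Pow(Add(-9, 65), -1), Mul(Add(Add(-32, 28), Mul(-1, 6)), 8)))) = Add(-46249, Mul(-1, Add(Pow(56, -1), Mul(Add(-4, -6), 8)))) = Add(-46249, Mul(-1, Add(Rational(1, 56), Mul(-10, 8)))) = Add(-46249, Mul(-1, Add(Rational(1, 56), -80))) = Add(-46249, Mul(-1, Rational(-4479, 56))) = Add(-46249, Rational(4479, 56)) = Rational(-2585465, 56)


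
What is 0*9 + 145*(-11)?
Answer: -1595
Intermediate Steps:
0*9 + 145*(-11) = 0 - 1595 = -1595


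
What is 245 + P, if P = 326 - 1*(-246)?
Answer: 817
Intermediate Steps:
P = 572 (P = 326 + 246 = 572)
245 + P = 245 + 572 = 817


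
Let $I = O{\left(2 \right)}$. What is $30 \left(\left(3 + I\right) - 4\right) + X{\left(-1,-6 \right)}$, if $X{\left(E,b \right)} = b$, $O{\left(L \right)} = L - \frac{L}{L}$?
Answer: $-6$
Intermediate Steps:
$O{\left(L \right)} = -1 + L$ ($O{\left(L \right)} = L - 1 = -1 + L$)
$I = 1$ ($I = -1 + 2 = 1$)
$30 \left(\left(3 + I\right) - 4\right) + X{\left(-1,-6 \right)} = 30 \left(\left(3 + 1\right) - 4\right) - 6 = 30 \left(4 - 4\right) - 6 = 30 \cdot 0 - 6 = 0 - 6 = -6$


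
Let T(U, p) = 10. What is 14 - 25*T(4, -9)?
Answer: -236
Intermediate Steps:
14 - 25*T(4, -9) = 14 - 25*10 = 14 - 250 = -236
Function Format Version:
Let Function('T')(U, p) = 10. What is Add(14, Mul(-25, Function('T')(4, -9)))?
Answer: -236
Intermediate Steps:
Add(14, Mul(-25, Function('T')(4, -9))) = Add(14, Mul(-25, 10)) = Add(14, -250) = -236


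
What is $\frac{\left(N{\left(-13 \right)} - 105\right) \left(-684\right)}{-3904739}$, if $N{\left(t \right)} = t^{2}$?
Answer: $\frac{43776}{3904739} \approx 0.011211$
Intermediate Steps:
$\frac{\left(N{\left(-13 \right)} - 105\right) \left(-684\right)}{-3904739} = \frac{\left(\left(-13\right)^{2} - 105\right) \left(-684\right)}{-3904739} = \left(169 - 105\right) \left(-684\right) \left(- \frac{1}{3904739}\right) = 64 \left(-684\right) \left(- \frac{1}{3904739}\right) = \left(-43776\right) \left(- \frac{1}{3904739}\right) = \frac{43776}{3904739}$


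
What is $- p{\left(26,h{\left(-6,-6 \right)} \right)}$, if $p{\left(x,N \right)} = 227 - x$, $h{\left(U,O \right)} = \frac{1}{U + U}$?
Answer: $-201$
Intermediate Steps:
$h{\left(U,O \right)} = \frac{1}{2 U}$
$- p{\left(26,h{\left(-6,-6 \right)} \right)} = - (227 - 26) = \left(-1\right) 201 = -201$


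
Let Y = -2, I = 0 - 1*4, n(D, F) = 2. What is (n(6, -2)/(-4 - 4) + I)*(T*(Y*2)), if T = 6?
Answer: 102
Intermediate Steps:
I = -4 (I = 0 - 4 = -4)
(n(6, -2)/(-4 - 4) + I)*(T*(Y*2)) = (2/(-4 - 4) - 4)*(6*(-2*2)) = (2/(-8) - 4)*(6*(-4)) = (-⅛*2 - 4)*(-24) = (-¼ - 4)*(-24) = -17/4*(-24) = 102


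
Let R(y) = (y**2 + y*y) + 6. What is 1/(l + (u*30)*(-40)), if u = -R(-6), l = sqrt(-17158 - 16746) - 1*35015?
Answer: 58585/3432236129 - 4*I*sqrt(2119)/3432236129 ≈ 1.7069e-5 - 5.3647e-8*I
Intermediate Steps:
l = -35015 + 4*I*sqrt(2119) (l = sqrt(-33904) - 35015 = 4*I*sqrt(2119) - 35015 = -35015 + 4*I*sqrt(2119) ≈ -35015.0 + 184.13*I)
R(y) = 6 + 2*y**2 (R(y) = (y**2 + y**2) + 6 = 2*y**2 + 6 = 6 + 2*y**2)
u = -78 (u = -(6 + 2*(-6)**2) = -(6 + 2*36) = -(6 + 72) = -1*78 = -78)
1/(l + (u*30)*(-40)) = 1/((-35015 + 4*I*sqrt(2119)) - 78*30*(-40)) = 1/((-35015 + 4*I*sqrt(2119)) - 2340*(-40)) = 1/((-35015 + 4*I*sqrt(2119)) + 93600) = 1/(58585 + 4*I*sqrt(2119))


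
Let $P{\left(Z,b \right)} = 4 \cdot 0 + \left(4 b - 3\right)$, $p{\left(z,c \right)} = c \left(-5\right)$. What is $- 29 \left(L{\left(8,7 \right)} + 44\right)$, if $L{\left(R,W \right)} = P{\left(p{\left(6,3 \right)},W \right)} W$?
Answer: $-6351$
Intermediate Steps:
$p{\left(z,c \right)} = - 5 c$
$P{\left(Z,b \right)} = -3 + 4 b$ ($P{\left(Z,b \right)} = 0 + \left(-3 + 4 b\right) = -3 + 4 b$)
$L{\left(R,W \right)} = W \left(-3 + 4 W\right)$ ($L{\left(R,W \right)} = \left(-3 + 4 W\right) W = W \left(-3 + 4 W\right)$)
$- 29 \left(L{\left(8,7 \right)} + 44\right) = - 29 \left(7 \left(-3 + 4 \cdot 7\right) + 44\right) = - 29 \left(7 \left(-3 + 28\right) + 44\right) = - 29 \left(7 \cdot 25 + 44\right) = - 29 \left(175 + 44\right) = \left(-29\right) 219 = -6351$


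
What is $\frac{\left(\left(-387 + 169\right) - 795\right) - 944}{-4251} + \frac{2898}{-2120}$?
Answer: $- \frac{4085279}{4506060} \approx -0.90662$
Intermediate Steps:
$\frac{\left(\left(-387 + 169\right) - 795\right) - 944}{-4251} + \frac{2898}{-2120} = \left(\left(-218 - 795\right) - 944\right) \left(- \frac{1}{4251}\right) + 2898 \left(- \frac{1}{2120}\right) = \left(-1013 - 944\right) \left(- \frac{1}{4251}\right) - \frac{1449}{1060} = \left(-1957\right) \left(- \frac{1}{4251}\right) - \frac{1449}{1060} = \frac{1957}{4251} - \frac{1449}{1060} = - \frac{4085279}{4506060}$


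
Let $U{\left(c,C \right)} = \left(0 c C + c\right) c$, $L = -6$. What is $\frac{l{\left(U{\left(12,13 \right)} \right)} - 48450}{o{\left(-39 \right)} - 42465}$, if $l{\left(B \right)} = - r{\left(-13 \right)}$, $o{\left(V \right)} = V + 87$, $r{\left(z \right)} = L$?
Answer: $\frac{16148}{14139} \approx 1.1421$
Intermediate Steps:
$r{\left(z \right)} = -6$
$o{\left(V \right)} = 87 + V$
$U{\left(c,C \right)} = c^{2}$ ($U{\left(c,C \right)} = \left(0 C + c\right) c = \left(0 + c\right) c = c c = c^{2}$)
$l{\left(B \right)} = 6$ ($l{\left(B \right)} = \left(-1\right) \left(-6\right) = 6$)
$\frac{l{\left(U{\left(12,13 \right)} \right)} - 48450}{o{\left(-39 \right)} - 42465} = \frac{6 - 48450}{\left(87 - 39\right) - 42465} = - \frac{48444}{48 - 42465} = - \frac{48444}{-42417} = \left(-48444\right) \left(- \frac{1}{42417}\right) = \frac{16148}{14139}$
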